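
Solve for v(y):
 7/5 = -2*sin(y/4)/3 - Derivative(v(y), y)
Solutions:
 v(y) = C1 - 7*y/5 + 8*cos(y/4)/3


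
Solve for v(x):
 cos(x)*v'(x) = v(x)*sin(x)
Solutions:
 v(x) = C1/cos(x)


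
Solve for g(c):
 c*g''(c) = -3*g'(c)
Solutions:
 g(c) = C1 + C2/c^2


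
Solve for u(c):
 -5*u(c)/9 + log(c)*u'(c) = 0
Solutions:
 u(c) = C1*exp(5*li(c)/9)


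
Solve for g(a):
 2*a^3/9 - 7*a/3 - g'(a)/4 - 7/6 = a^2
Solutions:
 g(a) = C1 + 2*a^4/9 - 4*a^3/3 - 14*a^2/3 - 14*a/3


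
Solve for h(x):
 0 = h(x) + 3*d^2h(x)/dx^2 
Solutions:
 h(x) = C1*sin(sqrt(3)*x/3) + C2*cos(sqrt(3)*x/3)


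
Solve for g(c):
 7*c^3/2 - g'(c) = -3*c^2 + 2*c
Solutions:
 g(c) = C1 + 7*c^4/8 + c^3 - c^2


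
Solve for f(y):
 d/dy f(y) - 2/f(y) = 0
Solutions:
 f(y) = -sqrt(C1 + 4*y)
 f(y) = sqrt(C1 + 4*y)


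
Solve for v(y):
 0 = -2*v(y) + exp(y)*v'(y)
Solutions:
 v(y) = C1*exp(-2*exp(-y))


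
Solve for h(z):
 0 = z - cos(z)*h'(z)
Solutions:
 h(z) = C1 + Integral(z/cos(z), z)


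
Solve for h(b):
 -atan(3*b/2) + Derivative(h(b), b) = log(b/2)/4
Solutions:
 h(b) = C1 + b*log(b)/4 + b*atan(3*b/2) - b/4 - b*log(2)/4 - log(9*b^2 + 4)/3


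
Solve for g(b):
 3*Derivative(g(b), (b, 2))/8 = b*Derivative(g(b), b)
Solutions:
 g(b) = C1 + C2*erfi(2*sqrt(3)*b/3)


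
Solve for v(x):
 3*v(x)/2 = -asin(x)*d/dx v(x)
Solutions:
 v(x) = C1*exp(-3*Integral(1/asin(x), x)/2)


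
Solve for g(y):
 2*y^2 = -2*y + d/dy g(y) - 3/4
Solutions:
 g(y) = C1 + 2*y^3/3 + y^2 + 3*y/4


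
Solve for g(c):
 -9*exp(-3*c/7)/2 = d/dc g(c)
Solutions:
 g(c) = C1 + 21*exp(-3*c/7)/2


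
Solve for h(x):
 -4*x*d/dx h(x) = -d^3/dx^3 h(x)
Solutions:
 h(x) = C1 + Integral(C2*airyai(2^(2/3)*x) + C3*airybi(2^(2/3)*x), x)


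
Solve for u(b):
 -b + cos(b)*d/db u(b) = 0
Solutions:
 u(b) = C1 + Integral(b/cos(b), b)


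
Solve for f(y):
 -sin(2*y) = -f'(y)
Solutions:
 f(y) = C1 - cos(2*y)/2


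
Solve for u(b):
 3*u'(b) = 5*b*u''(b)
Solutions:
 u(b) = C1 + C2*b^(8/5)


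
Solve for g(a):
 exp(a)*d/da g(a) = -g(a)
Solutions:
 g(a) = C1*exp(exp(-a))


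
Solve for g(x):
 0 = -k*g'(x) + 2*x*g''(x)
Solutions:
 g(x) = C1 + x^(re(k)/2 + 1)*(C2*sin(log(x)*Abs(im(k))/2) + C3*cos(log(x)*im(k)/2))


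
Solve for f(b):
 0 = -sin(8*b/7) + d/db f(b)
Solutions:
 f(b) = C1 - 7*cos(8*b/7)/8


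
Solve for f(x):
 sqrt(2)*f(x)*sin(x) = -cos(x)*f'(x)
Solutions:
 f(x) = C1*cos(x)^(sqrt(2))


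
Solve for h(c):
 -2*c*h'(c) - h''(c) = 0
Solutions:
 h(c) = C1 + C2*erf(c)


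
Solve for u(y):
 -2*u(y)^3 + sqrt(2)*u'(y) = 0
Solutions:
 u(y) = -sqrt(2)*sqrt(-1/(C1 + sqrt(2)*y))/2
 u(y) = sqrt(2)*sqrt(-1/(C1 + sqrt(2)*y))/2


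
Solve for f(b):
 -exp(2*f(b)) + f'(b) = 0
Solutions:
 f(b) = log(-sqrt(-1/(C1 + b))) - log(2)/2
 f(b) = log(-1/(C1 + b))/2 - log(2)/2


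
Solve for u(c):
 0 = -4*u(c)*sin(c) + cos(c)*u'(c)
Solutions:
 u(c) = C1/cos(c)^4


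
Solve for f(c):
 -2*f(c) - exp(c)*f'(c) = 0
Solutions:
 f(c) = C1*exp(2*exp(-c))


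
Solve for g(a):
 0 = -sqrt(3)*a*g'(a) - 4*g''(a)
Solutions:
 g(a) = C1 + C2*erf(sqrt(2)*3^(1/4)*a/4)


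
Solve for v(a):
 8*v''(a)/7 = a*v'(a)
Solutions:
 v(a) = C1 + C2*erfi(sqrt(7)*a/4)


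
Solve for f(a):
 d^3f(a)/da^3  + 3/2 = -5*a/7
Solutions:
 f(a) = C1 + C2*a + C3*a^2 - 5*a^4/168 - a^3/4


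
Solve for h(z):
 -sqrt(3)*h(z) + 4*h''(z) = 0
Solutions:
 h(z) = C1*exp(-3^(1/4)*z/2) + C2*exp(3^(1/4)*z/2)


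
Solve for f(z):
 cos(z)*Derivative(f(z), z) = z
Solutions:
 f(z) = C1 + Integral(z/cos(z), z)


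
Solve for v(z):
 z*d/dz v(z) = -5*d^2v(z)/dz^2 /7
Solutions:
 v(z) = C1 + C2*erf(sqrt(70)*z/10)


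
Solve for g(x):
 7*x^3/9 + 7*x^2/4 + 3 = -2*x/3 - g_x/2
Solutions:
 g(x) = C1 - 7*x^4/18 - 7*x^3/6 - 2*x^2/3 - 6*x


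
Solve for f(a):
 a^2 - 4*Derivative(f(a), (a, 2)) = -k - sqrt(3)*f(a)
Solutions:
 f(a) = C1*exp(-3^(1/4)*a/2) + C2*exp(3^(1/4)*a/2) - sqrt(3)*a^2/3 - sqrt(3)*k/3 - 8/3


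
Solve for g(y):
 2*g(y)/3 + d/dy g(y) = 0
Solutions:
 g(y) = C1*exp(-2*y/3)


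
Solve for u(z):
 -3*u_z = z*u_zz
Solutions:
 u(z) = C1 + C2/z^2


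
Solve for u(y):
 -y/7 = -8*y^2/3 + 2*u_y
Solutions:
 u(y) = C1 + 4*y^3/9 - y^2/28


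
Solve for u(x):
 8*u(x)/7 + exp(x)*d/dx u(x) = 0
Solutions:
 u(x) = C1*exp(8*exp(-x)/7)


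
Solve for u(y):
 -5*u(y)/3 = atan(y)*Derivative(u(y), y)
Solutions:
 u(y) = C1*exp(-5*Integral(1/atan(y), y)/3)


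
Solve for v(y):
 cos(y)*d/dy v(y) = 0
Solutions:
 v(y) = C1


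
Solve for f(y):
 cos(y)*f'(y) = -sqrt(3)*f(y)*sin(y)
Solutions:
 f(y) = C1*cos(y)^(sqrt(3))


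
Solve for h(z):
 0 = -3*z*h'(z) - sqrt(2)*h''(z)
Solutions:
 h(z) = C1 + C2*erf(2^(1/4)*sqrt(3)*z/2)


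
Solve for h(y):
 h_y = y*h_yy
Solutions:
 h(y) = C1 + C2*y^2


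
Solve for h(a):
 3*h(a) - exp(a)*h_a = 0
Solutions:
 h(a) = C1*exp(-3*exp(-a))


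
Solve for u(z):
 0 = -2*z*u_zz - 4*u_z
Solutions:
 u(z) = C1 + C2/z


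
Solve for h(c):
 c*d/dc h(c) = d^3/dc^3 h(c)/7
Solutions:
 h(c) = C1 + Integral(C2*airyai(7^(1/3)*c) + C3*airybi(7^(1/3)*c), c)


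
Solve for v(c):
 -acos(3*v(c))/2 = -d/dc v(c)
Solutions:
 Integral(1/acos(3*_y), (_y, v(c))) = C1 + c/2


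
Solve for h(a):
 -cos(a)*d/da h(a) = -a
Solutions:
 h(a) = C1 + Integral(a/cos(a), a)


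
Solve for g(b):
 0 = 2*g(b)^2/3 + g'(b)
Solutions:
 g(b) = 3/(C1 + 2*b)


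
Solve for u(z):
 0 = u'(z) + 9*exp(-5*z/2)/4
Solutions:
 u(z) = C1 + 9*exp(-5*z/2)/10


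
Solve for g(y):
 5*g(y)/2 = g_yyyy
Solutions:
 g(y) = C1*exp(-2^(3/4)*5^(1/4)*y/2) + C2*exp(2^(3/4)*5^(1/4)*y/2) + C3*sin(2^(3/4)*5^(1/4)*y/2) + C4*cos(2^(3/4)*5^(1/4)*y/2)


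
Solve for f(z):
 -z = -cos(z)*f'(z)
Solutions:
 f(z) = C1 + Integral(z/cos(z), z)


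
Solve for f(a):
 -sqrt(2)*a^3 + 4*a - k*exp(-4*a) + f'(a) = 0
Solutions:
 f(a) = C1 + sqrt(2)*a^4/4 - 2*a^2 - k*exp(-4*a)/4


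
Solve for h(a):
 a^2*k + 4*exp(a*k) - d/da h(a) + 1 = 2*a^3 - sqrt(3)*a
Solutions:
 h(a) = C1 - a^4/2 + a^3*k/3 + sqrt(3)*a^2/2 + a + 4*exp(a*k)/k


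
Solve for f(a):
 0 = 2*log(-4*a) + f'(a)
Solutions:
 f(a) = C1 - 2*a*log(-a) + 2*a*(1 - 2*log(2))


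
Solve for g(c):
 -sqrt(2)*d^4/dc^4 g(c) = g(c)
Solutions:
 g(c) = (C1*sin(2^(3/8)*c/2) + C2*cos(2^(3/8)*c/2))*exp(-2^(3/8)*c/2) + (C3*sin(2^(3/8)*c/2) + C4*cos(2^(3/8)*c/2))*exp(2^(3/8)*c/2)


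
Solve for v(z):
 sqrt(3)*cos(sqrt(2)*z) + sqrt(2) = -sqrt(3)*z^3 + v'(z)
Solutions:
 v(z) = C1 + sqrt(3)*z^4/4 + sqrt(2)*z + sqrt(6)*sin(sqrt(2)*z)/2


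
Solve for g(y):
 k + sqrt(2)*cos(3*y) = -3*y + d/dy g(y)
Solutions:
 g(y) = C1 + k*y + 3*y^2/2 + sqrt(2)*sin(3*y)/3


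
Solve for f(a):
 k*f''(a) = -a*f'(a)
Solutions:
 f(a) = C1 + C2*sqrt(k)*erf(sqrt(2)*a*sqrt(1/k)/2)


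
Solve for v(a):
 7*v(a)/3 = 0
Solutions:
 v(a) = 0


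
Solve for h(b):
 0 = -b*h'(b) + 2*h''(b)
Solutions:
 h(b) = C1 + C2*erfi(b/2)


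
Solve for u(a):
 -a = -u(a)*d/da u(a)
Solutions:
 u(a) = -sqrt(C1 + a^2)
 u(a) = sqrt(C1 + a^2)


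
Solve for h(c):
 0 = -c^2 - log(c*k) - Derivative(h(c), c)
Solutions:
 h(c) = C1 - c^3/3 - c*log(c*k) + c


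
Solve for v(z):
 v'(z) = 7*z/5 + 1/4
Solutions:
 v(z) = C1 + 7*z^2/10 + z/4


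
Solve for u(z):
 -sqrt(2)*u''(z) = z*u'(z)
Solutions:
 u(z) = C1 + C2*erf(2^(1/4)*z/2)


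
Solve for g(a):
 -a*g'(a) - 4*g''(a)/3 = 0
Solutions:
 g(a) = C1 + C2*erf(sqrt(6)*a/4)


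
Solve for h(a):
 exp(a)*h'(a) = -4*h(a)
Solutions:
 h(a) = C1*exp(4*exp(-a))


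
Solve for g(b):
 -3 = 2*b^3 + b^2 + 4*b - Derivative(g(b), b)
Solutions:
 g(b) = C1 + b^4/2 + b^3/3 + 2*b^2 + 3*b


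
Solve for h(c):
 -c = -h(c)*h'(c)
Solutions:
 h(c) = -sqrt(C1 + c^2)
 h(c) = sqrt(C1 + c^2)


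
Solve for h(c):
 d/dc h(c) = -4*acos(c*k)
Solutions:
 h(c) = C1 - 4*Piecewise((c*acos(c*k) - sqrt(-c^2*k^2 + 1)/k, Ne(k, 0)), (pi*c/2, True))


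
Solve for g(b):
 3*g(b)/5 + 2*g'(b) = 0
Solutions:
 g(b) = C1*exp(-3*b/10)


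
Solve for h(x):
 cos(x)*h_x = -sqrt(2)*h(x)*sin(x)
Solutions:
 h(x) = C1*cos(x)^(sqrt(2))


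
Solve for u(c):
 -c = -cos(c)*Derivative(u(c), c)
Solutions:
 u(c) = C1 + Integral(c/cos(c), c)


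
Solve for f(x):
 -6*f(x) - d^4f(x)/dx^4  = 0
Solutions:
 f(x) = (C1*sin(2^(3/4)*3^(1/4)*x/2) + C2*cos(2^(3/4)*3^(1/4)*x/2))*exp(-2^(3/4)*3^(1/4)*x/2) + (C3*sin(2^(3/4)*3^(1/4)*x/2) + C4*cos(2^(3/4)*3^(1/4)*x/2))*exp(2^(3/4)*3^(1/4)*x/2)


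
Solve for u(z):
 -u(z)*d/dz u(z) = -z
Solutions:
 u(z) = -sqrt(C1 + z^2)
 u(z) = sqrt(C1 + z^2)


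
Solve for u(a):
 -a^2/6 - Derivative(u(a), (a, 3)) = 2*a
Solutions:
 u(a) = C1 + C2*a + C3*a^2 - a^5/360 - a^4/12


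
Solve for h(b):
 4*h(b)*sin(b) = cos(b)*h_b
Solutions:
 h(b) = C1/cos(b)^4


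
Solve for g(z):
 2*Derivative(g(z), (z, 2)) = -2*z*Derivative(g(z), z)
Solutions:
 g(z) = C1 + C2*erf(sqrt(2)*z/2)


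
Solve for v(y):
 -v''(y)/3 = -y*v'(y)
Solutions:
 v(y) = C1 + C2*erfi(sqrt(6)*y/2)


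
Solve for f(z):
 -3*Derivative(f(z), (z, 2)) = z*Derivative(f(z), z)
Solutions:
 f(z) = C1 + C2*erf(sqrt(6)*z/6)


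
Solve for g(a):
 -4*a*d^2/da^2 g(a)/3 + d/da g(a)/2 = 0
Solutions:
 g(a) = C1 + C2*a^(11/8)


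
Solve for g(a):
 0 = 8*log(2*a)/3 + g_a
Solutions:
 g(a) = C1 - 8*a*log(a)/3 - 8*a*log(2)/3 + 8*a/3


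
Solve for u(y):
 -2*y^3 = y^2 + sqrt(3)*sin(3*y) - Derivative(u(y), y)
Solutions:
 u(y) = C1 + y^4/2 + y^3/3 - sqrt(3)*cos(3*y)/3


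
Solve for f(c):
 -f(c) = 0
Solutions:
 f(c) = 0


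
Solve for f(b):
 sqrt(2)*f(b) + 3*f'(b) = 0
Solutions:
 f(b) = C1*exp(-sqrt(2)*b/3)


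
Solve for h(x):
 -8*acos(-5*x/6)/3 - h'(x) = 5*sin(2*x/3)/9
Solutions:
 h(x) = C1 - 8*x*acos(-5*x/6)/3 - 8*sqrt(36 - 25*x^2)/15 + 5*cos(2*x/3)/6


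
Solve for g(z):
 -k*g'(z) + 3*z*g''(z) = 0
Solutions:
 g(z) = C1 + z^(re(k)/3 + 1)*(C2*sin(log(z)*Abs(im(k))/3) + C3*cos(log(z)*im(k)/3))


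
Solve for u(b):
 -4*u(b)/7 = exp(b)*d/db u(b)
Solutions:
 u(b) = C1*exp(4*exp(-b)/7)


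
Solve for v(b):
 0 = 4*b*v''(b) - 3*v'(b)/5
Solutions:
 v(b) = C1 + C2*b^(23/20)


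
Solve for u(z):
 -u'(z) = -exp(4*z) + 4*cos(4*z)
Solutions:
 u(z) = C1 + exp(4*z)/4 - sin(4*z)


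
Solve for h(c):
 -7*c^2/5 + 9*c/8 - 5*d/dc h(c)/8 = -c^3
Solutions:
 h(c) = C1 + 2*c^4/5 - 56*c^3/75 + 9*c^2/10


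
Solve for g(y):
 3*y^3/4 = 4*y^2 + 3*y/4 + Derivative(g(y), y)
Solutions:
 g(y) = C1 + 3*y^4/16 - 4*y^3/3 - 3*y^2/8


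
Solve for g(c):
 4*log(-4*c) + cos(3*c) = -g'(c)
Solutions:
 g(c) = C1 - 4*c*log(-c) - 8*c*log(2) + 4*c - sin(3*c)/3


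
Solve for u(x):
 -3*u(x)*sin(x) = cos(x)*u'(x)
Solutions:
 u(x) = C1*cos(x)^3


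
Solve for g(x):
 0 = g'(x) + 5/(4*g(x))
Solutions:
 g(x) = -sqrt(C1 - 10*x)/2
 g(x) = sqrt(C1 - 10*x)/2


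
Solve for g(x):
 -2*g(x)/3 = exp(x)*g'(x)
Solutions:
 g(x) = C1*exp(2*exp(-x)/3)


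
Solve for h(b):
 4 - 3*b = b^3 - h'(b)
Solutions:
 h(b) = C1 + b^4/4 + 3*b^2/2 - 4*b


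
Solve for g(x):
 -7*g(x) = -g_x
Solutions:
 g(x) = C1*exp(7*x)


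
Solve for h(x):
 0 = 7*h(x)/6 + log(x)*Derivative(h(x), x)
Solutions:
 h(x) = C1*exp(-7*li(x)/6)


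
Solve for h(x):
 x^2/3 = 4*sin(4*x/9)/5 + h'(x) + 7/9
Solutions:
 h(x) = C1 + x^3/9 - 7*x/9 + 9*cos(4*x/9)/5


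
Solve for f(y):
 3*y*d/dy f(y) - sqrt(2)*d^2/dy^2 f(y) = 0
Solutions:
 f(y) = C1 + C2*erfi(2^(1/4)*sqrt(3)*y/2)


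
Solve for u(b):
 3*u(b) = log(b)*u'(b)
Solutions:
 u(b) = C1*exp(3*li(b))


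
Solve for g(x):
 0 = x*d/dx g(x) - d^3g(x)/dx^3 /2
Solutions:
 g(x) = C1 + Integral(C2*airyai(2^(1/3)*x) + C3*airybi(2^(1/3)*x), x)


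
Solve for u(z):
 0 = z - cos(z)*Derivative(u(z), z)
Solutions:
 u(z) = C1 + Integral(z/cos(z), z)


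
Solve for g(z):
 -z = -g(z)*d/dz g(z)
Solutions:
 g(z) = -sqrt(C1 + z^2)
 g(z) = sqrt(C1 + z^2)


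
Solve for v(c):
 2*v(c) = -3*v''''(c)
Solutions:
 v(c) = (C1*sin(6^(3/4)*c/6) + C2*cos(6^(3/4)*c/6))*exp(-6^(3/4)*c/6) + (C3*sin(6^(3/4)*c/6) + C4*cos(6^(3/4)*c/6))*exp(6^(3/4)*c/6)


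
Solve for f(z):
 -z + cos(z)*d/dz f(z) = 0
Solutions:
 f(z) = C1 + Integral(z/cos(z), z)


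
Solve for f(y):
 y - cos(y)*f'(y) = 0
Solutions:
 f(y) = C1 + Integral(y/cos(y), y)


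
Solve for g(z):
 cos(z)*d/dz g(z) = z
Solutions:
 g(z) = C1 + Integral(z/cos(z), z)


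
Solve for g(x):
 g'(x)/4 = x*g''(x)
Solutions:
 g(x) = C1 + C2*x^(5/4)


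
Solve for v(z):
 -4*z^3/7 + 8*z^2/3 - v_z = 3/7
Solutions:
 v(z) = C1 - z^4/7 + 8*z^3/9 - 3*z/7


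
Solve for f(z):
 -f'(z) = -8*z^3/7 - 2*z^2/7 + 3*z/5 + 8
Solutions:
 f(z) = C1 + 2*z^4/7 + 2*z^3/21 - 3*z^2/10 - 8*z


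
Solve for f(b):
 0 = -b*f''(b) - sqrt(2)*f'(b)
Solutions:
 f(b) = C1 + C2*b^(1 - sqrt(2))


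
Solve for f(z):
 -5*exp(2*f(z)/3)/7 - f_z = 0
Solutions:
 f(z) = 3*log(-sqrt(-1/(C1 - 5*z))) - 3*log(2) + 3*log(42)/2
 f(z) = 3*log(-1/(C1 - 5*z))/2 - 3*log(2) + 3*log(42)/2


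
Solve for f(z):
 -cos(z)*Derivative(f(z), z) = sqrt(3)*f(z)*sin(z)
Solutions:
 f(z) = C1*cos(z)^(sqrt(3))


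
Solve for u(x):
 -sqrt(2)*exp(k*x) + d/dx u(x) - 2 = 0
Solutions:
 u(x) = C1 + 2*x + sqrt(2)*exp(k*x)/k


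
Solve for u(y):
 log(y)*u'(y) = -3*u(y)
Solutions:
 u(y) = C1*exp(-3*li(y))


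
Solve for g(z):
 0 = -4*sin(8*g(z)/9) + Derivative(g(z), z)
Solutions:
 -4*z + 9*log(cos(8*g(z)/9) - 1)/16 - 9*log(cos(8*g(z)/9) + 1)/16 = C1


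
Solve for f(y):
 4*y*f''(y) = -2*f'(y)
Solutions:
 f(y) = C1 + C2*sqrt(y)


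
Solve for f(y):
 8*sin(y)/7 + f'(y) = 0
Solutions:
 f(y) = C1 + 8*cos(y)/7


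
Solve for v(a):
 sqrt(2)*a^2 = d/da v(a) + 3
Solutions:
 v(a) = C1 + sqrt(2)*a^3/3 - 3*a


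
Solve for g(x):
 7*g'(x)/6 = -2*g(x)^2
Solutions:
 g(x) = 7/(C1 + 12*x)


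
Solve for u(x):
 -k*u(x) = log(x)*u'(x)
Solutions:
 u(x) = C1*exp(-k*li(x))


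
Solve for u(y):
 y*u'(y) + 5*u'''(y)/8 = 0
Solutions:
 u(y) = C1 + Integral(C2*airyai(-2*5^(2/3)*y/5) + C3*airybi(-2*5^(2/3)*y/5), y)


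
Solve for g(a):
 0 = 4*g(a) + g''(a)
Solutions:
 g(a) = C1*sin(2*a) + C2*cos(2*a)


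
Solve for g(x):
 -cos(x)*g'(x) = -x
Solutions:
 g(x) = C1 + Integral(x/cos(x), x)


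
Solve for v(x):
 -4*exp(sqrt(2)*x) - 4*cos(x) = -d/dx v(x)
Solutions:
 v(x) = C1 + 2*sqrt(2)*exp(sqrt(2)*x) + 4*sin(x)


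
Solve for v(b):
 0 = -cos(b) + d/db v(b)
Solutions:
 v(b) = C1 + sin(b)


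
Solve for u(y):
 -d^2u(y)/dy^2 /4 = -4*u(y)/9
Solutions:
 u(y) = C1*exp(-4*y/3) + C2*exp(4*y/3)


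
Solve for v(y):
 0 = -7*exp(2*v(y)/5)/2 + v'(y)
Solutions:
 v(y) = 5*log(-sqrt(-1/(C1 + 7*y))) + 5*log(5)/2
 v(y) = 5*log(-1/(C1 + 7*y))/2 + 5*log(5)/2


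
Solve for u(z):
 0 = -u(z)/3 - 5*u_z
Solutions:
 u(z) = C1*exp(-z/15)


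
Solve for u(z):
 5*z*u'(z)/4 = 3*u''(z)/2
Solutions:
 u(z) = C1 + C2*erfi(sqrt(15)*z/6)


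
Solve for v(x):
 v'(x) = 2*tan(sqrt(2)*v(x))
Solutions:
 v(x) = sqrt(2)*(pi - asin(C1*exp(2*sqrt(2)*x)))/2
 v(x) = sqrt(2)*asin(C1*exp(2*sqrt(2)*x))/2


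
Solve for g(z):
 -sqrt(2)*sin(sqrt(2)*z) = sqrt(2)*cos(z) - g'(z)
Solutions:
 g(z) = C1 + sqrt(2)*sin(z) - cos(sqrt(2)*z)


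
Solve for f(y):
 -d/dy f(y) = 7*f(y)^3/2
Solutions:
 f(y) = -sqrt(-1/(C1 - 7*y))
 f(y) = sqrt(-1/(C1 - 7*y))


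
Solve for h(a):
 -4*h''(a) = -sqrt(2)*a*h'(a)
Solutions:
 h(a) = C1 + C2*erfi(2^(3/4)*a/4)


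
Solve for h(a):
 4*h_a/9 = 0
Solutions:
 h(a) = C1


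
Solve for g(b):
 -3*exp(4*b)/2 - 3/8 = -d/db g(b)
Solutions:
 g(b) = C1 + 3*b/8 + 3*exp(4*b)/8


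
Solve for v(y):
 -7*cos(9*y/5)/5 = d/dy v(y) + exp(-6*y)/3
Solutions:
 v(y) = C1 - 7*sin(9*y/5)/9 + exp(-6*y)/18


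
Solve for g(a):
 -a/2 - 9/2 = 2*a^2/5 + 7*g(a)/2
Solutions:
 g(a) = -4*a^2/35 - a/7 - 9/7


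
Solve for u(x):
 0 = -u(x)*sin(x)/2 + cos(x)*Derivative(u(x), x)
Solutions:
 u(x) = C1/sqrt(cos(x))


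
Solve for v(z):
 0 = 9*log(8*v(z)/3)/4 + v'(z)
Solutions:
 4*Integral(1/(log(_y) - log(3) + 3*log(2)), (_y, v(z)))/9 = C1 - z


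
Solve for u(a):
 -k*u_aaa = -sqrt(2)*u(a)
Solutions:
 u(a) = C1*exp(2^(1/6)*a*(1/k)^(1/3)) + C2*exp(2^(1/6)*a*(-1 + sqrt(3)*I)*(1/k)^(1/3)/2) + C3*exp(-2^(1/6)*a*(1 + sqrt(3)*I)*(1/k)^(1/3)/2)


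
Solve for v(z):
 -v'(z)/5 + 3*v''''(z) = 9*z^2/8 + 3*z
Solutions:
 v(z) = C1 + C4*exp(15^(2/3)*z/15) - 15*z^3/8 - 15*z^2/2 + (C2*sin(3^(1/6)*5^(2/3)*z/10) + C3*cos(3^(1/6)*5^(2/3)*z/10))*exp(-15^(2/3)*z/30)


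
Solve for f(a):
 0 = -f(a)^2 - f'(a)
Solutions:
 f(a) = 1/(C1 + a)


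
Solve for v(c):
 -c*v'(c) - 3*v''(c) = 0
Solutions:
 v(c) = C1 + C2*erf(sqrt(6)*c/6)


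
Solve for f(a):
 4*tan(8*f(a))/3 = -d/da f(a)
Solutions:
 f(a) = -asin(C1*exp(-32*a/3))/8 + pi/8
 f(a) = asin(C1*exp(-32*a/3))/8


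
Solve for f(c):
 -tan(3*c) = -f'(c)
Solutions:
 f(c) = C1 - log(cos(3*c))/3


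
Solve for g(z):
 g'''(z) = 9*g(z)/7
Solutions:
 g(z) = C3*exp(21^(2/3)*z/7) + (C1*sin(3*3^(1/6)*7^(2/3)*z/14) + C2*cos(3*3^(1/6)*7^(2/3)*z/14))*exp(-21^(2/3)*z/14)


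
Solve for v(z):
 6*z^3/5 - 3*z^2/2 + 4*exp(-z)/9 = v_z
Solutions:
 v(z) = C1 + 3*z^4/10 - z^3/2 - 4*exp(-z)/9


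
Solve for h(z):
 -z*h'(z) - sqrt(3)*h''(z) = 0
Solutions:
 h(z) = C1 + C2*erf(sqrt(2)*3^(3/4)*z/6)


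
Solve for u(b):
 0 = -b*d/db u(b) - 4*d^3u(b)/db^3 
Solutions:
 u(b) = C1 + Integral(C2*airyai(-2^(1/3)*b/2) + C3*airybi(-2^(1/3)*b/2), b)


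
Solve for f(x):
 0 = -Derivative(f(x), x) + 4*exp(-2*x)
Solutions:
 f(x) = C1 - 2*exp(-2*x)


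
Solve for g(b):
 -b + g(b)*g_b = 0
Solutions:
 g(b) = -sqrt(C1 + b^2)
 g(b) = sqrt(C1 + b^2)


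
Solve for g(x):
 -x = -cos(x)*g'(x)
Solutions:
 g(x) = C1 + Integral(x/cos(x), x)


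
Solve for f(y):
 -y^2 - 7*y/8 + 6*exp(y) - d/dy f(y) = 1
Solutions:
 f(y) = C1 - y^3/3 - 7*y^2/16 - y + 6*exp(y)


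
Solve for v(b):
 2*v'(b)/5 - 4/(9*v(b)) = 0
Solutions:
 v(b) = -sqrt(C1 + 20*b)/3
 v(b) = sqrt(C1 + 20*b)/3


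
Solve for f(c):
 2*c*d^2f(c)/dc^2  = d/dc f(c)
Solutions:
 f(c) = C1 + C2*c^(3/2)


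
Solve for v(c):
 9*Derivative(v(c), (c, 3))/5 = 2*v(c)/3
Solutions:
 v(c) = C3*exp(10^(1/3)*c/3) + (C1*sin(10^(1/3)*sqrt(3)*c/6) + C2*cos(10^(1/3)*sqrt(3)*c/6))*exp(-10^(1/3)*c/6)


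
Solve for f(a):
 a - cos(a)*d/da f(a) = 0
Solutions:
 f(a) = C1 + Integral(a/cos(a), a)


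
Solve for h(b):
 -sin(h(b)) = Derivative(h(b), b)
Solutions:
 h(b) = -acos((-C1 - exp(2*b))/(C1 - exp(2*b))) + 2*pi
 h(b) = acos((-C1 - exp(2*b))/(C1 - exp(2*b)))


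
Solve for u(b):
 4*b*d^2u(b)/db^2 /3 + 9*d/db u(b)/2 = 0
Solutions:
 u(b) = C1 + C2/b^(19/8)


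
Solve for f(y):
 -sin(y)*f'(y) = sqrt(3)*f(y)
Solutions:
 f(y) = C1*(cos(y) + 1)^(sqrt(3)/2)/(cos(y) - 1)^(sqrt(3)/2)


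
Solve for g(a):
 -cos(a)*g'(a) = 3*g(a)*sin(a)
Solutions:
 g(a) = C1*cos(a)^3


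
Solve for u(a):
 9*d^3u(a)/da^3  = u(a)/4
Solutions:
 u(a) = C3*exp(6^(1/3)*a/6) + (C1*sin(2^(1/3)*3^(5/6)*a/12) + C2*cos(2^(1/3)*3^(5/6)*a/12))*exp(-6^(1/3)*a/12)


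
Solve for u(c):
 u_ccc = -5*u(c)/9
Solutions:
 u(c) = C3*exp(-15^(1/3)*c/3) + (C1*sin(3^(5/6)*5^(1/3)*c/6) + C2*cos(3^(5/6)*5^(1/3)*c/6))*exp(15^(1/3)*c/6)


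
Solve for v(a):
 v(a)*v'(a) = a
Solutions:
 v(a) = -sqrt(C1 + a^2)
 v(a) = sqrt(C1 + a^2)


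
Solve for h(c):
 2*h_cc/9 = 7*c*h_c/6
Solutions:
 h(c) = C1 + C2*erfi(sqrt(42)*c/4)


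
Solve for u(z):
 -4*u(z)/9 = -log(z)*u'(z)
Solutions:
 u(z) = C1*exp(4*li(z)/9)


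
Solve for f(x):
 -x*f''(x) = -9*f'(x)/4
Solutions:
 f(x) = C1 + C2*x^(13/4)


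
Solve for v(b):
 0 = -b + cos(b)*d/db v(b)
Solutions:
 v(b) = C1 + Integral(b/cos(b), b)


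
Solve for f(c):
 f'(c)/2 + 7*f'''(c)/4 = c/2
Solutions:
 f(c) = C1 + C2*sin(sqrt(14)*c/7) + C3*cos(sqrt(14)*c/7) + c^2/2


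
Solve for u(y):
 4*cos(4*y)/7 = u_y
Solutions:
 u(y) = C1 + sin(4*y)/7


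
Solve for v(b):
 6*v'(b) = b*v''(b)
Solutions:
 v(b) = C1 + C2*b^7


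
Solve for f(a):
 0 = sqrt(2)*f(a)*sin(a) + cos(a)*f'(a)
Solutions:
 f(a) = C1*cos(a)^(sqrt(2))


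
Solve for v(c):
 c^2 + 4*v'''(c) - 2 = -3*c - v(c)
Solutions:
 v(c) = C3*exp(-2^(1/3)*c/2) - c^2 - 3*c + (C1*sin(2^(1/3)*sqrt(3)*c/4) + C2*cos(2^(1/3)*sqrt(3)*c/4))*exp(2^(1/3)*c/4) + 2


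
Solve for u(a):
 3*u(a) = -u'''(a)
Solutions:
 u(a) = C3*exp(-3^(1/3)*a) + (C1*sin(3^(5/6)*a/2) + C2*cos(3^(5/6)*a/2))*exp(3^(1/3)*a/2)


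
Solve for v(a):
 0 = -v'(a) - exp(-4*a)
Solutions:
 v(a) = C1 + exp(-4*a)/4


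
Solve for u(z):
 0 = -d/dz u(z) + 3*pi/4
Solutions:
 u(z) = C1 + 3*pi*z/4


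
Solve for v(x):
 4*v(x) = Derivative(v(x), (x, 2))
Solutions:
 v(x) = C1*exp(-2*x) + C2*exp(2*x)


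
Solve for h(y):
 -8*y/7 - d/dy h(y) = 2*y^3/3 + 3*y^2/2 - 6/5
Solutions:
 h(y) = C1 - y^4/6 - y^3/2 - 4*y^2/7 + 6*y/5


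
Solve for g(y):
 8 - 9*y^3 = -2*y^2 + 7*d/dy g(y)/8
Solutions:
 g(y) = C1 - 18*y^4/7 + 16*y^3/21 + 64*y/7


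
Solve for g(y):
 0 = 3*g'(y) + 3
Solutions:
 g(y) = C1 - y


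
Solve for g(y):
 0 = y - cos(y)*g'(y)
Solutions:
 g(y) = C1 + Integral(y/cos(y), y)


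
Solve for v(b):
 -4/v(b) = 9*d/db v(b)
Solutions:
 v(b) = -sqrt(C1 - 8*b)/3
 v(b) = sqrt(C1 - 8*b)/3


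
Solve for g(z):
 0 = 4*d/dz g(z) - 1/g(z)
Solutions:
 g(z) = -sqrt(C1 + 2*z)/2
 g(z) = sqrt(C1 + 2*z)/2


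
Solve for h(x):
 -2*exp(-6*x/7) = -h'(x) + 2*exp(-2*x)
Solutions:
 h(x) = C1 - exp(-2*x) - 7*exp(-6*x/7)/3


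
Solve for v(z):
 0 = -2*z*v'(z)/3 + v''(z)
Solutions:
 v(z) = C1 + C2*erfi(sqrt(3)*z/3)


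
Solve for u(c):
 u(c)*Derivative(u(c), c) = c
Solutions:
 u(c) = -sqrt(C1 + c^2)
 u(c) = sqrt(C1 + c^2)


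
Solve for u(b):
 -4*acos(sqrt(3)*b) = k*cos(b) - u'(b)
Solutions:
 u(b) = C1 + 4*b*acos(sqrt(3)*b) + k*sin(b) - 4*sqrt(3)*sqrt(1 - 3*b^2)/3


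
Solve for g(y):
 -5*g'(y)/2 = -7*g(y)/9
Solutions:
 g(y) = C1*exp(14*y/45)


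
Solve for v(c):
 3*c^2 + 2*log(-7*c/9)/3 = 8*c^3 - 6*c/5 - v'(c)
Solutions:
 v(c) = C1 + 2*c^4 - c^3 - 3*c^2/5 - 2*c*log(-c)/3 + c*(-log(7) + 2/3 + log(21)/3 + log(3))


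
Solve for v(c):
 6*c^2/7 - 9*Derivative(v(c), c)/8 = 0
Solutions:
 v(c) = C1 + 16*c^3/63


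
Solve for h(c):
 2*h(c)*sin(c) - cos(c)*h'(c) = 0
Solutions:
 h(c) = C1/cos(c)^2


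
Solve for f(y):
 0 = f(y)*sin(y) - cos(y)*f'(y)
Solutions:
 f(y) = C1/cos(y)


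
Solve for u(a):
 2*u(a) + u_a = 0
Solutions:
 u(a) = C1*exp(-2*a)


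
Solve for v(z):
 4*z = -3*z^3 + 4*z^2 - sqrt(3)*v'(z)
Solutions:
 v(z) = C1 - sqrt(3)*z^4/4 + 4*sqrt(3)*z^3/9 - 2*sqrt(3)*z^2/3


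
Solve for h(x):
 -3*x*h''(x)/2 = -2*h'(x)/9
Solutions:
 h(x) = C1 + C2*x^(31/27)


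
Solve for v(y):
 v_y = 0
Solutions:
 v(y) = C1


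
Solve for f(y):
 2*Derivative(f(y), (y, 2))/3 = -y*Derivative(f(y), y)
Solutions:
 f(y) = C1 + C2*erf(sqrt(3)*y/2)


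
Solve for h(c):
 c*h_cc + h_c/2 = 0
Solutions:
 h(c) = C1 + C2*sqrt(c)


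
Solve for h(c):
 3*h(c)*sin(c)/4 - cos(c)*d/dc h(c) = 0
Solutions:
 h(c) = C1/cos(c)^(3/4)


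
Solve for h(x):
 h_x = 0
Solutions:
 h(x) = C1


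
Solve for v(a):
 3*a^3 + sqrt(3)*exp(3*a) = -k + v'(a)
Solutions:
 v(a) = C1 + 3*a^4/4 + a*k + sqrt(3)*exp(3*a)/3


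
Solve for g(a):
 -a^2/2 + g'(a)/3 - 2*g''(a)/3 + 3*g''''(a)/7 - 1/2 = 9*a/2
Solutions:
 g(a) = C1 + C2*exp(a*(4*18^(1/3)*7^(2/3)/(sqrt(57) + 27)^(1/3) + 84^(1/3)*(sqrt(57) + 27)^(1/3))/36)*sin(3^(1/6)*a*(-28^(1/3)*3^(2/3)*(sqrt(57) + 27)^(1/3) + 12*2^(1/3)*7^(2/3)/(sqrt(57) + 27)^(1/3))/36) + C3*exp(a*(4*18^(1/3)*7^(2/3)/(sqrt(57) + 27)^(1/3) + 84^(1/3)*(sqrt(57) + 27)^(1/3))/36)*cos(3^(1/6)*a*(-28^(1/3)*3^(2/3)*(sqrt(57) + 27)^(1/3) + 12*2^(1/3)*7^(2/3)/(sqrt(57) + 27)^(1/3))/36) + C4*exp(-a*(4*18^(1/3)*7^(2/3)/(sqrt(57) + 27)^(1/3) + 84^(1/3)*(sqrt(57) + 27)^(1/3))/18) + a^3/2 + 39*a^2/4 + 81*a/2


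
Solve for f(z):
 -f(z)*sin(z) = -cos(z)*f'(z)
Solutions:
 f(z) = C1/cos(z)


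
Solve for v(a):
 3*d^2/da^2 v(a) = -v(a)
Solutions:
 v(a) = C1*sin(sqrt(3)*a/3) + C2*cos(sqrt(3)*a/3)


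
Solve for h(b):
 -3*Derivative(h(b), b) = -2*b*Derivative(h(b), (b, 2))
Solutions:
 h(b) = C1 + C2*b^(5/2)


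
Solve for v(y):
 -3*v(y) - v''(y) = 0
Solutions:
 v(y) = C1*sin(sqrt(3)*y) + C2*cos(sqrt(3)*y)


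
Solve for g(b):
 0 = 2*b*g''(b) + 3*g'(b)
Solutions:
 g(b) = C1 + C2/sqrt(b)


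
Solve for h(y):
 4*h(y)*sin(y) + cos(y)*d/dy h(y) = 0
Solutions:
 h(y) = C1*cos(y)^4


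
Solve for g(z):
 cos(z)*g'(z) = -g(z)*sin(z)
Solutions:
 g(z) = C1*cos(z)


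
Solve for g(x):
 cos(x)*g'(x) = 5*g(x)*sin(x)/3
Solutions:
 g(x) = C1/cos(x)^(5/3)


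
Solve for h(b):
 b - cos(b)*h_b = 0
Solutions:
 h(b) = C1 + Integral(b/cos(b), b)


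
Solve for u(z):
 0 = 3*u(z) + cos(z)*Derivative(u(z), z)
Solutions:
 u(z) = C1*(sin(z) - 1)^(3/2)/(sin(z) + 1)^(3/2)


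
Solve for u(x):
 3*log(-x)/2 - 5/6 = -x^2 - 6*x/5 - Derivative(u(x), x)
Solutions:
 u(x) = C1 - x^3/3 - 3*x^2/5 - 3*x*log(-x)/2 + 7*x/3


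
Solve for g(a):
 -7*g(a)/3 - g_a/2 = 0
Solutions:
 g(a) = C1*exp(-14*a/3)


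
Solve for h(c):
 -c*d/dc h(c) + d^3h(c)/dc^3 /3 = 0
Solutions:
 h(c) = C1 + Integral(C2*airyai(3^(1/3)*c) + C3*airybi(3^(1/3)*c), c)


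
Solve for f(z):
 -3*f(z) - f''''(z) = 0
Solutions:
 f(z) = (C1*sin(sqrt(2)*3^(1/4)*z/2) + C2*cos(sqrt(2)*3^(1/4)*z/2))*exp(-sqrt(2)*3^(1/4)*z/2) + (C3*sin(sqrt(2)*3^(1/4)*z/2) + C4*cos(sqrt(2)*3^(1/4)*z/2))*exp(sqrt(2)*3^(1/4)*z/2)


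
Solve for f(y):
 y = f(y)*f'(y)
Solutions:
 f(y) = -sqrt(C1 + y^2)
 f(y) = sqrt(C1 + y^2)


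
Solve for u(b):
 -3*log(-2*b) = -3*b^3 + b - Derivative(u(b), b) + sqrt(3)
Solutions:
 u(b) = C1 - 3*b^4/4 + b^2/2 + 3*b*log(-b) + b*(-3 + sqrt(3) + 3*log(2))


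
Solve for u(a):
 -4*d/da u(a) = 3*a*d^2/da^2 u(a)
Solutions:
 u(a) = C1 + C2/a^(1/3)


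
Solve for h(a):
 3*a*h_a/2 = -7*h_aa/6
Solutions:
 h(a) = C1 + C2*erf(3*sqrt(14)*a/14)


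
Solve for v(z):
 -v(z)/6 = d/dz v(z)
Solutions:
 v(z) = C1*exp(-z/6)


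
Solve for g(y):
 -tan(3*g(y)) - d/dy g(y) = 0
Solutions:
 g(y) = -asin(C1*exp(-3*y))/3 + pi/3
 g(y) = asin(C1*exp(-3*y))/3


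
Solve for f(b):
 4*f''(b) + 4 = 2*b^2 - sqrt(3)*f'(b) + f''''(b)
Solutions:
 f(b) = C1 + C2*exp(-sqrt(3)*b) + C3*exp(b*(sqrt(3) + sqrt(7))/2) + C4*exp(b*(-sqrt(7) + sqrt(3))/2) + 2*sqrt(3)*b^3/9 - 8*b^2/3 + 52*sqrt(3)*b/9


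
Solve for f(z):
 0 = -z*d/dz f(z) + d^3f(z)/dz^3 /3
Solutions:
 f(z) = C1 + Integral(C2*airyai(3^(1/3)*z) + C3*airybi(3^(1/3)*z), z)


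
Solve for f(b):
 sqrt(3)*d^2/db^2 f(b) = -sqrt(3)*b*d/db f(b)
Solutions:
 f(b) = C1 + C2*erf(sqrt(2)*b/2)


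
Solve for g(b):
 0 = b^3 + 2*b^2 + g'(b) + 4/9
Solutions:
 g(b) = C1 - b^4/4 - 2*b^3/3 - 4*b/9


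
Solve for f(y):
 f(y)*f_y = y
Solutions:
 f(y) = -sqrt(C1 + y^2)
 f(y) = sqrt(C1 + y^2)


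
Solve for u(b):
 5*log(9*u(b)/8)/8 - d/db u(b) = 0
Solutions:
 8*Integral(1/(-log(_y) - 2*log(3) + 3*log(2)), (_y, u(b)))/5 = C1 - b


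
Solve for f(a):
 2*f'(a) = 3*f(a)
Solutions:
 f(a) = C1*exp(3*a/2)


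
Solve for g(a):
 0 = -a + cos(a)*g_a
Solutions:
 g(a) = C1 + Integral(a/cos(a), a)


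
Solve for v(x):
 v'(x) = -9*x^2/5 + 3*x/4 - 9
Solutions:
 v(x) = C1 - 3*x^3/5 + 3*x^2/8 - 9*x


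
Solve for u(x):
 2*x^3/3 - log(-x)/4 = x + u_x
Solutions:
 u(x) = C1 + x^4/6 - x^2/2 - x*log(-x)/4 + x/4


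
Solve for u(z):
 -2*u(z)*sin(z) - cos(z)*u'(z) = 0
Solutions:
 u(z) = C1*cos(z)^2


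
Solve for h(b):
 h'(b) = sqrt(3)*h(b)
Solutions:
 h(b) = C1*exp(sqrt(3)*b)


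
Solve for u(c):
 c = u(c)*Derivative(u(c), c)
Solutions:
 u(c) = -sqrt(C1 + c^2)
 u(c) = sqrt(C1 + c^2)


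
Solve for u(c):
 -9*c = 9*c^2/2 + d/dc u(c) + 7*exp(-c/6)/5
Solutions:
 u(c) = C1 - 3*c^3/2 - 9*c^2/2 + 42*exp(-c/6)/5


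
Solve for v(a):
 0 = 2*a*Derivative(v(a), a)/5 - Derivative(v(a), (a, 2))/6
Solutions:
 v(a) = C1 + C2*erfi(sqrt(30)*a/5)


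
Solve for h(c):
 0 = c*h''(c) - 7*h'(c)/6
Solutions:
 h(c) = C1 + C2*c^(13/6)


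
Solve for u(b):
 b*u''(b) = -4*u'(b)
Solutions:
 u(b) = C1 + C2/b^3


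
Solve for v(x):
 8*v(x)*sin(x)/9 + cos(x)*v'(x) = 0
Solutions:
 v(x) = C1*cos(x)^(8/9)


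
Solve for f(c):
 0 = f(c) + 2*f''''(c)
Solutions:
 f(c) = (C1*sin(2^(1/4)*c/2) + C2*cos(2^(1/4)*c/2))*exp(-2^(1/4)*c/2) + (C3*sin(2^(1/4)*c/2) + C4*cos(2^(1/4)*c/2))*exp(2^(1/4)*c/2)


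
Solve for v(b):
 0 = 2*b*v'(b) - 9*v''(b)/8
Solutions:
 v(b) = C1 + C2*erfi(2*sqrt(2)*b/3)


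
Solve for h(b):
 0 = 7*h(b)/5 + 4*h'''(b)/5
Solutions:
 h(b) = C3*exp(-14^(1/3)*b/2) + (C1*sin(14^(1/3)*sqrt(3)*b/4) + C2*cos(14^(1/3)*sqrt(3)*b/4))*exp(14^(1/3)*b/4)


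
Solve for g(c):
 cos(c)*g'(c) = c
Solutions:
 g(c) = C1 + Integral(c/cos(c), c)


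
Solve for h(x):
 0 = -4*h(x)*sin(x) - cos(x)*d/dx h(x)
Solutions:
 h(x) = C1*cos(x)^4


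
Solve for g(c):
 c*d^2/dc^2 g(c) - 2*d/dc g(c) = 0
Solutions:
 g(c) = C1 + C2*c^3


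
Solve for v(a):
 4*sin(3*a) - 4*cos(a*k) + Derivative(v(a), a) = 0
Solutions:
 v(a) = C1 + 4*cos(3*a)/3 + 4*sin(a*k)/k


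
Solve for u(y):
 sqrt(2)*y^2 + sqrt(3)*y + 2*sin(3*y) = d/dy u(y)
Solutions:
 u(y) = C1 + sqrt(2)*y^3/3 + sqrt(3)*y^2/2 - 2*cos(3*y)/3


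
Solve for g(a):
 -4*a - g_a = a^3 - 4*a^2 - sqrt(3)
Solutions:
 g(a) = C1 - a^4/4 + 4*a^3/3 - 2*a^2 + sqrt(3)*a


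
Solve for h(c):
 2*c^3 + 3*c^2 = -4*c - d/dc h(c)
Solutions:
 h(c) = C1 - c^4/2 - c^3 - 2*c^2


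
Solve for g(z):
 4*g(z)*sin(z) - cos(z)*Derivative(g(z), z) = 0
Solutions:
 g(z) = C1/cos(z)^4


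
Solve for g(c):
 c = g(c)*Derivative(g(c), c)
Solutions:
 g(c) = -sqrt(C1 + c^2)
 g(c) = sqrt(C1 + c^2)


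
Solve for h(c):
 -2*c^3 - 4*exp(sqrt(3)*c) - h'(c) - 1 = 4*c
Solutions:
 h(c) = C1 - c^4/2 - 2*c^2 - c - 4*sqrt(3)*exp(sqrt(3)*c)/3


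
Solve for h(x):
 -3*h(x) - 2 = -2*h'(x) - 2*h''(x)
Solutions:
 h(x) = C1*exp(x*(-1 + sqrt(7))/2) + C2*exp(-x*(1 + sqrt(7))/2) - 2/3


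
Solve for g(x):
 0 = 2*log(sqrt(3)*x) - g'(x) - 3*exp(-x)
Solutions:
 g(x) = C1 + 2*x*log(x) + x*(-2 + log(3)) + 3*exp(-x)


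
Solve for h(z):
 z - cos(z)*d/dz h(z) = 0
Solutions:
 h(z) = C1 + Integral(z/cos(z), z)


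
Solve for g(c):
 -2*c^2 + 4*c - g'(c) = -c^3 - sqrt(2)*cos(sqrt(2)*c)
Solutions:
 g(c) = C1 + c^4/4 - 2*c^3/3 + 2*c^2 + sin(sqrt(2)*c)


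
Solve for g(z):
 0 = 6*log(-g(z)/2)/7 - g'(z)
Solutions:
 -7*Integral(1/(log(-_y) - log(2)), (_y, g(z)))/6 = C1 - z


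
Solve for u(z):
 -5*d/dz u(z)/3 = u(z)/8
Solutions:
 u(z) = C1*exp(-3*z/40)


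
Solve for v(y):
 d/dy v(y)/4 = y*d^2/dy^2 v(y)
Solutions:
 v(y) = C1 + C2*y^(5/4)


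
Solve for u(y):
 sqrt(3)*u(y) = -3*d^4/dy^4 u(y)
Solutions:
 u(y) = (C1*sin(sqrt(2)*3^(7/8)*y/6) + C2*cos(sqrt(2)*3^(7/8)*y/6))*exp(-sqrt(2)*3^(7/8)*y/6) + (C3*sin(sqrt(2)*3^(7/8)*y/6) + C4*cos(sqrt(2)*3^(7/8)*y/6))*exp(sqrt(2)*3^(7/8)*y/6)


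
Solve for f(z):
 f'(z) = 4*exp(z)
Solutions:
 f(z) = C1 + 4*exp(z)


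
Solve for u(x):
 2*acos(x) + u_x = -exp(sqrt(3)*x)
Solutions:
 u(x) = C1 - 2*x*acos(x) + 2*sqrt(1 - x^2) - sqrt(3)*exp(sqrt(3)*x)/3


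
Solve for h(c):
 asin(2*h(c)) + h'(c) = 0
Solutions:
 Integral(1/asin(2*_y), (_y, h(c))) = C1 - c


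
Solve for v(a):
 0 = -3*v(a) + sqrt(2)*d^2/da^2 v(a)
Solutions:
 v(a) = C1*exp(-2^(3/4)*sqrt(3)*a/2) + C2*exp(2^(3/4)*sqrt(3)*a/2)


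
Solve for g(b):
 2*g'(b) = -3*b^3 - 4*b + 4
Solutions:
 g(b) = C1 - 3*b^4/8 - b^2 + 2*b


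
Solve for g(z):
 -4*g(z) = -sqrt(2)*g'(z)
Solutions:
 g(z) = C1*exp(2*sqrt(2)*z)


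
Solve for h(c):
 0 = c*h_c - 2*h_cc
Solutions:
 h(c) = C1 + C2*erfi(c/2)


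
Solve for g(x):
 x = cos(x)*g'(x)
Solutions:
 g(x) = C1 + Integral(x/cos(x), x)


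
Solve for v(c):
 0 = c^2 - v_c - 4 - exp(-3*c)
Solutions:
 v(c) = C1 + c^3/3 - 4*c + exp(-3*c)/3


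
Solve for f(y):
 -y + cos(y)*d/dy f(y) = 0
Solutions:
 f(y) = C1 + Integral(y/cos(y), y)


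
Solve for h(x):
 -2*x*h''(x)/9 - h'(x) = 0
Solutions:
 h(x) = C1 + C2/x^(7/2)


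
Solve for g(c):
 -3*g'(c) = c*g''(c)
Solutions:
 g(c) = C1 + C2/c^2


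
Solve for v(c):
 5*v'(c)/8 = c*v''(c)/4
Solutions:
 v(c) = C1 + C2*c^(7/2)


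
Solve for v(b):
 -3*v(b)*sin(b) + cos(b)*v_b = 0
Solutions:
 v(b) = C1/cos(b)^3


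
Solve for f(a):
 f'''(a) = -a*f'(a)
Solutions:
 f(a) = C1 + Integral(C2*airyai(-a) + C3*airybi(-a), a)


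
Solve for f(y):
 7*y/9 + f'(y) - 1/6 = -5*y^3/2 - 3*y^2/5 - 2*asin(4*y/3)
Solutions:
 f(y) = C1 - 5*y^4/8 - y^3/5 - 7*y^2/18 - 2*y*asin(4*y/3) + y/6 - sqrt(9 - 16*y^2)/2


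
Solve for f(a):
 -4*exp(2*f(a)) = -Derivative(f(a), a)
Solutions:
 f(a) = log(-sqrt(-1/(C1 + 4*a))) - log(2)/2
 f(a) = log(-1/(C1 + 4*a))/2 - log(2)/2


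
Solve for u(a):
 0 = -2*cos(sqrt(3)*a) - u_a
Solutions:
 u(a) = C1 - 2*sqrt(3)*sin(sqrt(3)*a)/3


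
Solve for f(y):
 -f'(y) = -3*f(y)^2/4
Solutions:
 f(y) = -4/(C1 + 3*y)


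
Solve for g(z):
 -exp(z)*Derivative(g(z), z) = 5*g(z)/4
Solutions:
 g(z) = C1*exp(5*exp(-z)/4)


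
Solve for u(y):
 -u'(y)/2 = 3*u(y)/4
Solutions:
 u(y) = C1*exp(-3*y/2)


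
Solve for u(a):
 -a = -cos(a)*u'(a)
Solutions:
 u(a) = C1 + Integral(a/cos(a), a)


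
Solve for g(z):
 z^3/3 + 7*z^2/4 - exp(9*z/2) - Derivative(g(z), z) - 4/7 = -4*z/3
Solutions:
 g(z) = C1 + z^4/12 + 7*z^3/12 + 2*z^2/3 - 4*z/7 - 2*exp(9*z/2)/9


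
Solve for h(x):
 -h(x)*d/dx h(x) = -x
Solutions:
 h(x) = -sqrt(C1 + x^2)
 h(x) = sqrt(C1 + x^2)


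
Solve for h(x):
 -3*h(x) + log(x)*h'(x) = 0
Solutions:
 h(x) = C1*exp(3*li(x))


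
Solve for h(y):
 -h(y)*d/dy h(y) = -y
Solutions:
 h(y) = -sqrt(C1 + y^2)
 h(y) = sqrt(C1 + y^2)


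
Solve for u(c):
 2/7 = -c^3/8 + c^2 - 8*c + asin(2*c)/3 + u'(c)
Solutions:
 u(c) = C1 + c^4/32 - c^3/3 + 4*c^2 - c*asin(2*c)/3 + 2*c/7 - sqrt(1 - 4*c^2)/6


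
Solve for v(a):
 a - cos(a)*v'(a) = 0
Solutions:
 v(a) = C1 + Integral(a/cos(a), a)


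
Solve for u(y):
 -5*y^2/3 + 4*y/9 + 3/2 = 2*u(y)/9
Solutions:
 u(y) = -15*y^2/2 + 2*y + 27/4


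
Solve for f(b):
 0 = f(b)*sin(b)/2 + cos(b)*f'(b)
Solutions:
 f(b) = C1*sqrt(cos(b))


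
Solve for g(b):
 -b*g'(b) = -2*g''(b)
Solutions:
 g(b) = C1 + C2*erfi(b/2)


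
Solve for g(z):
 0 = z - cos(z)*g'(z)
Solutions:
 g(z) = C1 + Integral(z/cos(z), z)


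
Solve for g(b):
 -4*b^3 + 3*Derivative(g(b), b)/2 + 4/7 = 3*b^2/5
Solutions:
 g(b) = C1 + 2*b^4/3 + 2*b^3/15 - 8*b/21


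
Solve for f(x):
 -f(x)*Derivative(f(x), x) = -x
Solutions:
 f(x) = -sqrt(C1 + x^2)
 f(x) = sqrt(C1 + x^2)


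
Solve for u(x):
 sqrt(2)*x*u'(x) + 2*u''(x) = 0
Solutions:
 u(x) = C1 + C2*erf(2^(1/4)*x/2)


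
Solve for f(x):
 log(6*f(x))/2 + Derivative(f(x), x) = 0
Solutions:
 2*Integral(1/(log(_y) + log(6)), (_y, f(x))) = C1 - x


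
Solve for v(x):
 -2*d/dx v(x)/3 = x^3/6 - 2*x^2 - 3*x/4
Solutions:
 v(x) = C1 - x^4/16 + x^3 + 9*x^2/16


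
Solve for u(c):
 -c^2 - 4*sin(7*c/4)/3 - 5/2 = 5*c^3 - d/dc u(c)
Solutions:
 u(c) = C1 + 5*c^4/4 + c^3/3 + 5*c/2 - 16*cos(7*c/4)/21


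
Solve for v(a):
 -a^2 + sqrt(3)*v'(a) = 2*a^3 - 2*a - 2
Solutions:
 v(a) = C1 + sqrt(3)*a^4/6 + sqrt(3)*a^3/9 - sqrt(3)*a^2/3 - 2*sqrt(3)*a/3


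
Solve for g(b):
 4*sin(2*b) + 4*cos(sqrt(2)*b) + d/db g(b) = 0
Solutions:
 g(b) = C1 - 2*sqrt(2)*sin(sqrt(2)*b) + 2*cos(2*b)


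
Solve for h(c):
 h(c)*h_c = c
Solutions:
 h(c) = -sqrt(C1 + c^2)
 h(c) = sqrt(C1 + c^2)


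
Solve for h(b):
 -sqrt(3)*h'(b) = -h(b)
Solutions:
 h(b) = C1*exp(sqrt(3)*b/3)


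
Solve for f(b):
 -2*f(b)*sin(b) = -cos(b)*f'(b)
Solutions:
 f(b) = C1/cos(b)^2


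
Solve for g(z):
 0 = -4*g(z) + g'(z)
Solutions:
 g(z) = C1*exp(4*z)


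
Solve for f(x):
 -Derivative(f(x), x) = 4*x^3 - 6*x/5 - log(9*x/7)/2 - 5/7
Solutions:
 f(x) = C1 - x^4 + 3*x^2/5 + x*log(x)/2 - x*log(7)/2 + 3*x/14 + x*log(3)


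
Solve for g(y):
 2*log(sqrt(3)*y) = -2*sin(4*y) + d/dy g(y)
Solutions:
 g(y) = C1 + 2*y*log(y) - 2*y + y*log(3) - cos(4*y)/2


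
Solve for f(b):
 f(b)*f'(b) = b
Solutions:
 f(b) = -sqrt(C1 + b^2)
 f(b) = sqrt(C1 + b^2)


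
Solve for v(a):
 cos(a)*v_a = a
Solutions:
 v(a) = C1 + Integral(a/cos(a), a)


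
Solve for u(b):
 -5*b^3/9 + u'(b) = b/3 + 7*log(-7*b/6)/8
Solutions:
 u(b) = C1 + 5*b^4/36 + b^2/6 + 7*b*log(-b)/8 + 7*b*(-log(6) - 1 + log(7))/8


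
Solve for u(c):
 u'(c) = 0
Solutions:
 u(c) = C1


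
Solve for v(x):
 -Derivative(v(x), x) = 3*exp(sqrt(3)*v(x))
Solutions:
 v(x) = sqrt(3)*(2*log(1/(C1 + 3*x)) - log(3))/6


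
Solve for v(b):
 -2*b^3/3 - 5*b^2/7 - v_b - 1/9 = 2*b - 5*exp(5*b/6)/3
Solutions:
 v(b) = C1 - b^4/6 - 5*b^3/21 - b^2 - b/9 + 2*exp(5*b/6)


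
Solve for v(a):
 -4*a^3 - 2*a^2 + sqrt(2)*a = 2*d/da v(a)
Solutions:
 v(a) = C1 - a^4/2 - a^3/3 + sqrt(2)*a^2/4


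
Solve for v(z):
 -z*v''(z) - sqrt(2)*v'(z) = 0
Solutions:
 v(z) = C1 + C2*z^(1 - sqrt(2))


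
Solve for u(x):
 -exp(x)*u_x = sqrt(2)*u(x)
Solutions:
 u(x) = C1*exp(sqrt(2)*exp(-x))


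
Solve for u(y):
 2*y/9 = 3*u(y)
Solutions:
 u(y) = 2*y/27


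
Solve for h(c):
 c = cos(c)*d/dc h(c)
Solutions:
 h(c) = C1 + Integral(c/cos(c), c)


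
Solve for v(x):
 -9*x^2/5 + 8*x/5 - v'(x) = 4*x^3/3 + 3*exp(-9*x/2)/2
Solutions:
 v(x) = C1 - x^4/3 - 3*x^3/5 + 4*x^2/5 + exp(-9*x/2)/3


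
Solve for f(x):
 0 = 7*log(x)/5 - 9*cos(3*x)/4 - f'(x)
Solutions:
 f(x) = C1 + 7*x*log(x)/5 - 7*x/5 - 3*sin(3*x)/4


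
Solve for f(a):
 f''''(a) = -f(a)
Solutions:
 f(a) = (C1*sin(sqrt(2)*a/2) + C2*cos(sqrt(2)*a/2))*exp(-sqrt(2)*a/2) + (C3*sin(sqrt(2)*a/2) + C4*cos(sqrt(2)*a/2))*exp(sqrt(2)*a/2)


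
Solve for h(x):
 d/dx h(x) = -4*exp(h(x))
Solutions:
 h(x) = log(1/(C1 + 4*x))


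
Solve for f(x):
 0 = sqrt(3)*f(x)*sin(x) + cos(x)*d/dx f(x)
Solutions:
 f(x) = C1*cos(x)^(sqrt(3))


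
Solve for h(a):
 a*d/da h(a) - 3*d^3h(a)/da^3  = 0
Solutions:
 h(a) = C1 + Integral(C2*airyai(3^(2/3)*a/3) + C3*airybi(3^(2/3)*a/3), a)


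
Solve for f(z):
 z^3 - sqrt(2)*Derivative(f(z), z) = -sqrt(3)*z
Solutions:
 f(z) = C1 + sqrt(2)*z^4/8 + sqrt(6)*z^2/4


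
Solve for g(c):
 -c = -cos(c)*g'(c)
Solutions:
 g(c) = C1 + Integral(c/cos(c), c)


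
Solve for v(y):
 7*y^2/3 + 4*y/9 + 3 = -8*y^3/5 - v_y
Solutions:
 v(y) = C1 - 2*y^4/5 - 7*y^3/9 - 2*y^2/9 - 3*y


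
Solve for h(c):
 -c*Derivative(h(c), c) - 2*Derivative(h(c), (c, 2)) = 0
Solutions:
 h(c) = C1 + C2*erf(c/2)


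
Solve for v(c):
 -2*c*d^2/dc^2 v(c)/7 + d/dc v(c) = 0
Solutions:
 v(c) = C1 + C2*c^(9/2)


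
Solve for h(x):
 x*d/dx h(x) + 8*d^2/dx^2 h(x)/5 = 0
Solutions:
 h(x) = C1 + C2*erf(sqrt(5)*x/4)
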